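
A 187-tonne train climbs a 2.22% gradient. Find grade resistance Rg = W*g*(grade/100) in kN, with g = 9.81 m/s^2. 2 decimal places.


Rg = W * 9.81 * grade / 100
Rg = 187 * 9.81 * 2.22 / 100
Rg = 1834.47 * 0.0222
Rg = 40.73 kN

40.73


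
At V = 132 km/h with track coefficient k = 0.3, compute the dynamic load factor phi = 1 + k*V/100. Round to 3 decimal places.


phi = 1 + k * V / 100
phi = 1 + 0.3 * 132 / 100
phi = 1 + 0.396
phi = 1.396

1.396


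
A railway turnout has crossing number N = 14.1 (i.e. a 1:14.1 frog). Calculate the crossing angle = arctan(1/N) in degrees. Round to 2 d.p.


1/N = 1/14.1 = 0.070922
angle = arctan(0.070922) = 0.070803 rad
angle = 0.070803 * 180/pi = 4.06 degrees

4.06


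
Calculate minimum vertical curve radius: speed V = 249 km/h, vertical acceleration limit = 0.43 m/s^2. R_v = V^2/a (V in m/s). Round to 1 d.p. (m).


Convert speed: V = 249 / 3.6 = 69.1667 m/s
V^2 = 4784.0278 m^2/s^2
R_v = 4784.0278 / 0.43
R_v = 11125.6 m

11125.6


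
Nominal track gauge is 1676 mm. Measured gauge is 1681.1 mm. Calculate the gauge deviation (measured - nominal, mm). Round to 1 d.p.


Deviation = measured - nominal
Deviation = 1681.1 - 1676
Deviation = 5.1 mm

5.1


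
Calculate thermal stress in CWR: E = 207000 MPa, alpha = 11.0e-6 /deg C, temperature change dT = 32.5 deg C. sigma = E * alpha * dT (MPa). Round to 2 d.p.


sigma = E * alpha * dT
sigma = 207000 * 11.0e-6 * 32.5
sigma = 2.277 * 32.5
sigma = 74.00 MPa

74.00


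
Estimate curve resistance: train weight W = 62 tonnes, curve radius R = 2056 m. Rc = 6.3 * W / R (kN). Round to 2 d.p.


Rc = 6.3 * W / R
Rc = 6.3 * 62 / 2056
Rc = 390.6 / 2056
Rc = 0.19 kN

0.19


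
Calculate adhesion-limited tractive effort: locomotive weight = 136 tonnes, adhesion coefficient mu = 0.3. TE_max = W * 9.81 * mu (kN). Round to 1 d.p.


TE_max = W * g * mu
TE_max = 136 * 9.81 * 0.3
TE_max = 1334.16 * 0.3
TE_max = 400.2 kN

400.2


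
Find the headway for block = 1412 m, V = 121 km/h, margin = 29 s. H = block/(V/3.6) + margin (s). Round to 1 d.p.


V = 121 / 3.6 = 33.6111 m/s
Block traversal time = 1412 / 33.6111 = 42.0099 s
Headway = 42.0099 + 29
Headway = 71.0 s

71.0


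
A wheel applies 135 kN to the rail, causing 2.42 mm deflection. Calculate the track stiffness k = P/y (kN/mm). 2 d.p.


Track stiffness k = P / y
k = 135 / 2.42
k = 55.79 kN/mm

55.79


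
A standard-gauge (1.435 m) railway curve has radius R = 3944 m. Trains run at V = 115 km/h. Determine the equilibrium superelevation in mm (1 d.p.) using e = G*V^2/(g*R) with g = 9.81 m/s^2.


Convert speed: V = 115 / 3.6 = 31.9444 m/s
Apply formula: e = 1.435 * 31.9444^2 / (9.81 * 3944)
e = 1.435 * 1020.4475 / 38690.64
e = 0.037847 m = 37.8 mm

37.8


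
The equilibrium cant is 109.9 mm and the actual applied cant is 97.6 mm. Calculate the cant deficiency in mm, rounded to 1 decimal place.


Cant deficiency = equilibrium cant - actual cant
CD = 109.9 - 97.6
CD = 12.3 mm

12.3


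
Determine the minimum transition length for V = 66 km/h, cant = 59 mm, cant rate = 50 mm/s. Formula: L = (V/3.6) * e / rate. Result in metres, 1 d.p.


Convert speed: V = 66 / 3.6 = 18.3333 m/s
L = 18.3333 * 59 / 50
L = 1081.6667 / 50
L = 21.6 m

21.6


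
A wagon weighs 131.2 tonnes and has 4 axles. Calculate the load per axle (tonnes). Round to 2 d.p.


Load per axle = total weight / number of axles
Load = 131.2 / 4
Load = 32.80 tonnes

32.80


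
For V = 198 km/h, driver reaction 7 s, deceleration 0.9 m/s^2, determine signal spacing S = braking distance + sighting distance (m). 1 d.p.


V = 198 / 3.6 = 55.0 m/s
Braking distance = 55.0^2 / (2*0.9) = 1680.5556 m
Sighting distance = 55.0 * 7 = 385.0 m
S = 1680.5556 + 385.0 = 2065.6 m

2065.6


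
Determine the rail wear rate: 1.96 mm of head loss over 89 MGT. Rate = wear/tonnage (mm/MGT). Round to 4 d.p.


Wear rate = total wear / cumulative tonnage
Rate = 1.96 / 89
Rate = 0.0220 mm/MGT

0.0220


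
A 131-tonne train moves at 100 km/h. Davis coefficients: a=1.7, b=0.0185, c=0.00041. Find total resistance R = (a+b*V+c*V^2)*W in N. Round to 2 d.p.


b*V = 0.0185 * 100 = 1.85
c*V^2 = 0.00041 * 10000 = 4.1
R_per_t = 1.7 + 1.85 + 4.1 = 7.65 N/t
R_total = 7.65 * 131 = 1002.15 N

1002.15


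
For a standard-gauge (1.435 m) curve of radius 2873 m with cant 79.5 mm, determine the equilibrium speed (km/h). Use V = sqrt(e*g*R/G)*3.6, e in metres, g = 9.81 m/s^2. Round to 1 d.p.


Convert cant: e = 79.5 mm = 0.0795 m
V_ms = sqrt(0.0795 * 9.81 * 2873 / 1.435)
V_ms = sqrt(1561.420443) = 39.5148 m/s
V = 39.5148 * 3.6 = 142.3 km/h

142.3


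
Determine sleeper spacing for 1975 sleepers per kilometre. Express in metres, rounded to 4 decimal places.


Spacing = 1000 m / number of sleepers
Spacing = 1000 / 1975
Spacing = 0.5063 m

0.5063


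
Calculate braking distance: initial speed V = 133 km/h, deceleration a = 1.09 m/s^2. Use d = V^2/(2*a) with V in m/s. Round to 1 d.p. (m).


Convert speed: V = 133 / 3.6 = 36.9444 m/s
V^2 = 1364.892
d = 1364.892 / (2 * 1.09)
d = 1364.892 / 2.18
d = 626.1 m

626.1


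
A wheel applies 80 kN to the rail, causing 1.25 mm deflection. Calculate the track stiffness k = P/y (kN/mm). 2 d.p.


Track stiffness k = P / y
k = 80 / 1.25
k = 64.00 kN/mm

64.00


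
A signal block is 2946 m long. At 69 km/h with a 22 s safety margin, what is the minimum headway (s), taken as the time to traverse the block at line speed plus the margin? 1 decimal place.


V = 69 / 3.6 = 19.1667 m/s
Block traversal time = 2946 / 19.1667 = 153.7043 s
Headway = 153.7043 + 22
Headway = 175.7 s

175.7


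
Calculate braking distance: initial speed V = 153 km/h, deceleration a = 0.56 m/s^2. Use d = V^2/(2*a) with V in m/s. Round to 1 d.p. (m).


Convert speed: V = 153 / 3.6 = 42.5 m/s
V^2 = 1806.25
d = 1806.25 / (2 * 0.56)
d = 1806.25 / 1.12
d = 1612.7 m

1612.7


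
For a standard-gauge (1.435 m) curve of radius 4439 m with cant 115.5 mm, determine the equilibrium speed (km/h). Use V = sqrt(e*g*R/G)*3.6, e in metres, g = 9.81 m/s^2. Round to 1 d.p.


Convert cant: e = 115.5 mm = 0.1155 m
V_ms = sqrt(0.1155 * 9.81 * 4439 / 1.435)
V_ms = sqrt(3504.969439) = 59.2028 m/s
V = 59.2028 * 3.6 = 213.1 km/h

213.1


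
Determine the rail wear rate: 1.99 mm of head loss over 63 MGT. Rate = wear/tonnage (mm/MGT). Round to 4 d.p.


Wear rate = total wear / cumulative tonnage
Rate = 1.99 / 63
Rate = 0.0316 mm/MGT

0.0316


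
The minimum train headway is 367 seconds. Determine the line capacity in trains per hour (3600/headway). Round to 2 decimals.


Capacity = 3600 / headway
Capacity = 3600 / 367
Capacity = 9.81 trains/hour

9.81


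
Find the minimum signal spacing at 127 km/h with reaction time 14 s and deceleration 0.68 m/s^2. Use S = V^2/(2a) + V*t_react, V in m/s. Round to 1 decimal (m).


V = 127 / 3.6 = 35.2778 m/s
Braking distance = 35.2778^2 / (2*0.68) = 915.0894 m
Sighting distance = 35.2778 * 14 = 493.8889 m
S = 915.0894 + 493.8889 = 1409.0 m

1409.0


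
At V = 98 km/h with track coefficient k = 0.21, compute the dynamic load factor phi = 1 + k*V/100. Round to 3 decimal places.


phi = 1 + k * V / 100
phi = 1 + 0.21 * 98 / 100
phi = 1 + 0.2058
phi = 1.206

1.206


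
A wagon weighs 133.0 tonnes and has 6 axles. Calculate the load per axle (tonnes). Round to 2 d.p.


Load per axle = total weight / number of axles
Load = 133.0 / 6
Load = 22.17 tonnes

22.17


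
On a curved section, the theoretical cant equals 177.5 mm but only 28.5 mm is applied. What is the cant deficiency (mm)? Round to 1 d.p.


Cant deficiency = equilibrium cant - actual cant
CD = 177.5 - 28.5
CD = 149.0 mm

149.0


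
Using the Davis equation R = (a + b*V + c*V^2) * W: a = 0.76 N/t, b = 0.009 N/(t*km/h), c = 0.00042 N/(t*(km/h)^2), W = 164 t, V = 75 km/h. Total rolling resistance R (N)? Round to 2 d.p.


b*V = 0.009 * 75 = 0.675
c*V^2 = 0.00042 * 5625 = 2.3625
R_per_t = 0.76 + 0.675 + 2.3625 = 3.7975 N/t
R_total = 3.7975 * 164 = 622.79 N

622.79


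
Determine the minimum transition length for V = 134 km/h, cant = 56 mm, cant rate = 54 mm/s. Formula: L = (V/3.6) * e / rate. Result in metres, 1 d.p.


Convert speed: V = 134 / 3.6 = 37.2222 m/s
L = 37.2222 * 56 / 54
L = 2084.4444 / 54
L = 38.6 m

38.6


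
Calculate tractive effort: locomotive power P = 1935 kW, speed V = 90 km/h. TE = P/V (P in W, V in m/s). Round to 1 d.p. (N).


Convert: P = 1935 kW = 1935000 W
V = 90 / 3.6 = 25.0 m/s
TE = 1935000 / 25.0
TE = 77400.0 N

77400.0


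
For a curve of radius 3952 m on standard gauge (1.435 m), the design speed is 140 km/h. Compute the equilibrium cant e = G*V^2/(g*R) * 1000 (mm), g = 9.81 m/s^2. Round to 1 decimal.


Convert speed: V = 140 / 3.6 = 38.8889 m/s
Apply formula: e = 1.435 * 38.8889^2 / (9.81 * 3952)
e = 1.435 * 1512.3457 / 38769.12
e = 0.055978 m = 56.0 mm

56.0


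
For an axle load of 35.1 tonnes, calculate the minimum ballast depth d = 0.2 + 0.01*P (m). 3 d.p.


d = 0.2 + 0.01 * 35.1
d = 0.2 + 0.351
d = 0.551 m

0.551


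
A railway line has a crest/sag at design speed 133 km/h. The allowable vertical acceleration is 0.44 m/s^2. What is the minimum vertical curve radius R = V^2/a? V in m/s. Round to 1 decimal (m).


Convert speed: V = 133 / 3.6 = 36.9444 m/s
V^2 = 1364.892 m^2/s^2
R_v = 1364.892 / 0.44
R_v = 3102.0 m

3102.0


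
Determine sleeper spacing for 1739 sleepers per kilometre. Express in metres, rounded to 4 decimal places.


Spacing = 1000 m / number of sleepers
Spacing = 1000 / 1739
Spacing = 0.5750 m

0.5750


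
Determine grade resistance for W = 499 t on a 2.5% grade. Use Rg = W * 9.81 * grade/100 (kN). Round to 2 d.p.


Rg = W * 9.81 * grade / 100
Rg = 499 * 9.81 * 2.5 / 100
Rg = 4895.19 * 0.025
Rg = 122.38 kN

122.38


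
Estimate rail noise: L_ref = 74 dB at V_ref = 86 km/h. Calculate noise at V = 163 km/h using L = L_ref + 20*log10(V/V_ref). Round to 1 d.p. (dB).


V/V_ref = 163 / 86 = 1.895349
log10(1.895349) = 0.277689
20 * 0.277689 = 5.5538
L = 74 + 5.5538 = 79.6 dB

79.6


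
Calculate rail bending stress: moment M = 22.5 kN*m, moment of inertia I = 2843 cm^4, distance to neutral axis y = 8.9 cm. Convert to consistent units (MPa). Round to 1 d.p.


Convert units:
M = 22.5 kN*m = 22500000 N*mm
y = 8.9 cm = 89 mm
I = 2843 cm^4 = 28430000 mm^4
sigma = 22500000 * 89 / 28430000
sigma = 70.4 MPa

70.4


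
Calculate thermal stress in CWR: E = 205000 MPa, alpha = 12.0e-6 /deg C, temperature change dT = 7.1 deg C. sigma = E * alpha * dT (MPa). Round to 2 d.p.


sigma = E * alpha * dT
sigma = 205000 * 12.0e-6 * 7.1
sigma = 2.46 * 7.1
sigma = 17.47 MPa

17.47


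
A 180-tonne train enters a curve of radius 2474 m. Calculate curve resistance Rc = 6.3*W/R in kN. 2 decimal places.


Rc = 6.3 * W / R
Rc = 6.3 * 180 / 2474
Rc = 1134.0 / 2474
Rc = 0.46 kN

0.46


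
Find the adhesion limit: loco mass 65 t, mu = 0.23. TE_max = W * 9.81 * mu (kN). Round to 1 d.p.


TE_max = W * g * mu
TE_max = 65 * 9.81 * 0.23
TE_max = 637.65 * 0.23
TE_max = 146.7 kN

146.7


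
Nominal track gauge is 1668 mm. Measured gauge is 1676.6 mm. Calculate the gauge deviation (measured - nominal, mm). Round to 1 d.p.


Deviation = measured - nominal
Deviation = 1676.6 - 1668
Deviation = 8.6 mm

8.6


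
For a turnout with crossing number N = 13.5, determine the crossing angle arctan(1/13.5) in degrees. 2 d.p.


1/N = 1/13.5 = 0.074074
angle = arctan(0.074074) = 0.073939 rad
angle = 0.073939 * 180/pi = 4.24 degrees

4.24


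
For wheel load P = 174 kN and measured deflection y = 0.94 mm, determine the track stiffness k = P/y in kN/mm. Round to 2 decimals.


Track stiffness k = P / y
k = 174 / 0.94
k = 185.11 kN/mm

185.11


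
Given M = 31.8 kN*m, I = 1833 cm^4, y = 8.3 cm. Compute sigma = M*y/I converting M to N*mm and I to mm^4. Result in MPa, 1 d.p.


Convert units:
M = 31.8 kN*m = 31800000 N*mm
y = 8.3 cm = 83 mm
I = 1833 cm^4 = 18330000 mm^4
sigma = 31800000 * 83 / 18330000
sigma = 144.0 MPa

144.0


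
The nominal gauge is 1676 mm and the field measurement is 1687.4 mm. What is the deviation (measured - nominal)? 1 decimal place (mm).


Deviation = measured - nominal
Deviation = 1687.4 - 1676
Deviation = 11.4 mm

11.4


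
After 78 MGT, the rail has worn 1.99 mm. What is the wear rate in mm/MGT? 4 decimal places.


Wear rate = total wear / cumulative tonnage
Rate = 1.99 / 78
Rate = 0.0255 mm/MGT

0.0255


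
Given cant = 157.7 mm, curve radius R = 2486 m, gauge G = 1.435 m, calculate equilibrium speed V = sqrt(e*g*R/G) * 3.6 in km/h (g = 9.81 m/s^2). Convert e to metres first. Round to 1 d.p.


Convert cant: e = 157.7 mm = 0.1577 m
V_ms = sqrt(0.1577 * 9.81 * 2486 / 1.435)
V_ms = sqrt(2680.093367) = 51.7696 m/s
V = 51.7696 * 3.6 = 186.4 km/h

186.4


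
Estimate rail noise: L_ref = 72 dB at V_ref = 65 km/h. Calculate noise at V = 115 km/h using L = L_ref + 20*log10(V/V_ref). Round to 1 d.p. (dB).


V/V_ref = 115 / 65 = 1.769231
log10(1.769231) = 0.247784
20 * 0.247784 = 4.9557
L = 72 + 4.9557 = 77.0 dB

77.0


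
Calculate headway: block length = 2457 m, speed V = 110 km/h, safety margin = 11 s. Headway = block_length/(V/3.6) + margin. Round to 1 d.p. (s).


V = 110 / 3.6 = 30.5556 m/s
Block traversal time = 2457 / 30.5556 = 80.4109 s
Headway = 80.4109 + 11
Headway = 91.4 s

91.4


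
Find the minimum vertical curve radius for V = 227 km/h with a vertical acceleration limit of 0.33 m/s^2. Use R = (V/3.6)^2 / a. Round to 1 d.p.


Convert speed: V = 227 / 3.6 = 63.0556 m/s
V^2 = 3976.0031 m^2/s^2
R_v = 3976.0031 / 0.33
R_v = 12048.5 m

12048.5


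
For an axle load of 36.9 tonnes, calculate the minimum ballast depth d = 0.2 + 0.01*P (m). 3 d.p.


d = 0.2 + 0.01 * 36.9
d = 0.2 + 0.369
d = 0.569 m

0.569


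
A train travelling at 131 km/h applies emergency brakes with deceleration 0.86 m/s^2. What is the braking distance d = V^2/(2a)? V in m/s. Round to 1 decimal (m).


Convert speed: V = 131 / 3.6 = 36.3889 m/s
V^2 = 1324.1512
d = 1324.1512 / (2 * 0.86)
d = 1324.1512 / 1.72
d = 769.9 m

769.9


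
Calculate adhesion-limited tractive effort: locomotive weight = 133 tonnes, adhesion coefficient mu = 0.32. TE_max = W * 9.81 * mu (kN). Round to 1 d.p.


TE_max = W * g * mu
TE_max = 133 * 9.81 * 0.32
TE_max = 1304.73 * 0.32
TE_max = 417.5 kN

417.5


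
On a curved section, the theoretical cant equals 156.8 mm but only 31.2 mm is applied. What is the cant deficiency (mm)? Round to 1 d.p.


Cant deficiency = equilibrium cant - actual cant
CD = 156.8 - 31.2
CD = 125.6 mm

125.6


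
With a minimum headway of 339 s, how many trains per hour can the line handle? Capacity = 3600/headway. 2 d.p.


Capacity = 3600 / headway
Capacity = 3600 / 339
Capacity = 10.62 trains/hour

10.62


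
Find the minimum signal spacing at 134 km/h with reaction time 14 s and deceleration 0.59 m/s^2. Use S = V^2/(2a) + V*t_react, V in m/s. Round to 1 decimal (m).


V = 134 / 3.6 = 37.2222 m/s
Braking distance = 37.2222^2 / (2*0.59) = 1174.1473 m
Sighting distance = 37.2222 * 14 = 521.1111 m
S = 1174.1473 + 521.1111 = 1695.3 m

1695.3


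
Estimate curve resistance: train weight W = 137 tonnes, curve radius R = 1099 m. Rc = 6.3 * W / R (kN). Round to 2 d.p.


Rc = 6.3 * W / R
Rc = 6.3 * 137 / 1099
Rc = 863.1 / 1099
Rc = 0.79 kN

0.79


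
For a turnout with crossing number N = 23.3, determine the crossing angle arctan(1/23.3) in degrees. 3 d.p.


1/N = 1/23.3 = 0.042918
angle = arctan(0.042918) = 0.042892 rad
angle = 0.042892 * 180/pi = 2.458 degrees

2.458


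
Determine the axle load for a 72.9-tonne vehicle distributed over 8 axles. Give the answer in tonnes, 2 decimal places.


Load per axle = total weight / number of axles
Load = 72.9 / 8
Load = 9.11 tonnes

9.11


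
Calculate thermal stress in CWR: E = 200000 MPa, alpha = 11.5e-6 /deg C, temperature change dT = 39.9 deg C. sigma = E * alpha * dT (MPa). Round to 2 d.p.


sigma = E * alpha * dT
sigma = 200000 * 11.5e-6 * 39.9
sigma = 2.3 * 39.9
sigma = 91.77 MPa

91.77


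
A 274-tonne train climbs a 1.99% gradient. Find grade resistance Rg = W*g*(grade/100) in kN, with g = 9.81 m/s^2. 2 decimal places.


Rg = W * 9.81 * grade / 100
Rg = 274 * 9.81 * 1.99 / 100
Rg = 2687.94 * 0.0199
Rg = 53.49 kN

53.49


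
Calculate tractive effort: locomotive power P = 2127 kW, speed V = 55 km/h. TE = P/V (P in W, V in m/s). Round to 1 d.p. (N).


Convert: P = 2127 kW = 2127000 W
V = 55 / 3.6 = 15.2778 m/s
TE = 2127000 / 15.2778
TE = 139221.8 N

139221.8


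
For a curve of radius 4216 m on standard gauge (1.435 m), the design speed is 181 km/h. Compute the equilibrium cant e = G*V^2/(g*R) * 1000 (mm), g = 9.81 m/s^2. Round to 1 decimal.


Convert speed: V = 181 / 3.6 = 50.2778 m/s
Apply formula: e = 1.435 * 50.2778^2 / (9.81 * 4216)
e = 1.435 * 2527.8549 / 41358.96
e = 0.087707 m = 87.7 mm

87.7


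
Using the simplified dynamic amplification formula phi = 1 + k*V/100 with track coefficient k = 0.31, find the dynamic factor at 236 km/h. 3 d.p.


phi = 1 + k * V / 100
phi = 1 + 0.31 * 236 / 100
phi = 1 + 0.7316
phi = 1.732

1.732


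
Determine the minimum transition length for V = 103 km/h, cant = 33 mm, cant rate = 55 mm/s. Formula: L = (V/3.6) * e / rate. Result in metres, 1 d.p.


Convert speed: V = 103 / 3.6 = 28.6111 m/s
L = 28.6111 * 33 / 55
L = 944.1667 / 55
L = 17.2 m

17.2


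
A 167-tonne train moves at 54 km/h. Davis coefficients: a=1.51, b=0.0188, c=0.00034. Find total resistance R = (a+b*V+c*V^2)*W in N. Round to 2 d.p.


b*V = 0.0188 * 54 = 1.0152
c*V^2 = 0.00034 * 2916 = 0.99144
R_per_t = 1.51 + 1.0152 + 0.99144 = 3.51664 N/t
R_total = 3.51664 * 167 = 587.28 N

587.28


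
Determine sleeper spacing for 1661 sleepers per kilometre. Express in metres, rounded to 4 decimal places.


Spacing = 1000 m / number of sleepers
Spacing = 1000 / 1661
Spacing = 0.6020 m

0.6020


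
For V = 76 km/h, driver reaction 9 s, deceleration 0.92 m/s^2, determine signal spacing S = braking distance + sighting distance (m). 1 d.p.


V = 76 / 3.6 = 21.1111 m/s
Braking distance = 21.1111^2 / (2*0.92) = 242.2169 m
Sighting distance = 21.1111 * 9 = 190.0 m
S = 242.2169 + 190.0 = 432.2 m

432.2


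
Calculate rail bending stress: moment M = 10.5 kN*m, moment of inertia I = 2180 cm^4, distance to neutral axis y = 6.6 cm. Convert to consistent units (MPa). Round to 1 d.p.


Convert units:
M = 10.5 kN*m = 10500000 N*mm
y = 6.6 cm = 66 mm
I = 2180 cm^4 = 21800000 mm^4
sigma = 10500000 * 66 / 21800000
sigma = 31.8 MPa

31.8


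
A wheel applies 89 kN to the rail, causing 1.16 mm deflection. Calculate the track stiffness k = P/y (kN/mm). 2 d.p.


Track stiffness k = P / y
k = 89 / 1.16
k = 76.72 kN/mm

76.72


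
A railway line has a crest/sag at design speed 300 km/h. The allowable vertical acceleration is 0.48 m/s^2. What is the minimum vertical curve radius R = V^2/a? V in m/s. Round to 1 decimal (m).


Convert speed: V = 300 / 3.6 = 83.3333 m/s
V^2 = 6944.4444 m^2/s^2
R_v = 6944.4444 / 0.48
R_v = 14467.6 m

14467.6


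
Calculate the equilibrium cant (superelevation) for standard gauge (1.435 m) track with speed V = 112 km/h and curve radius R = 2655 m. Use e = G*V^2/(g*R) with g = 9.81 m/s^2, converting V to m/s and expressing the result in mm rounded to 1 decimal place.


Convert speed: V = 112 / 3.6 = 31.1111 m/s
Apply formula: e = 1.435 * 31.1111^2 / (9.81 * 2655)
e = 1.435 * 967.9012 / 26045.55
e = 0.053327 m = 53.3 mm

53.3


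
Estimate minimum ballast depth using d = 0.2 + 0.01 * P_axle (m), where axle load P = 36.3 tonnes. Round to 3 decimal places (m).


d = 0.2 + 0.01 * 36.3
d = 0.2 + 0.363
d = 0.563 m

0.563


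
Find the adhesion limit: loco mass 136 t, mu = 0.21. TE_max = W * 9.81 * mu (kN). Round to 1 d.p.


TE_max = W * g * mu
TE_max = 136 * 9.81 * 0.21
TE_max = 1334.16 * 0.21
TE_max = 280.2 kN

280.2


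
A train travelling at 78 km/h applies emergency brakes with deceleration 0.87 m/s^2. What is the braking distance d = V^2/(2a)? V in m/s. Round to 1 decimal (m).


Convert speed: V = 78 / 3.6 = 21.6667 m/s
V^2 = 469.4444
d = 469.4444 / (2 * 0.87)
d = 469.4444 / 1.74
d = 269.8 m

269.8


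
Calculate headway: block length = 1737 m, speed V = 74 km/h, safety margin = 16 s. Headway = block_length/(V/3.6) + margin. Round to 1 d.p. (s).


V = 74 / 3.6 = 20.5556 m/s
Block traversal time = 1737 / 20.5556 = 84.5027 s
Headway = 84.5027 + 16
Headway = 100.5 s

100.5


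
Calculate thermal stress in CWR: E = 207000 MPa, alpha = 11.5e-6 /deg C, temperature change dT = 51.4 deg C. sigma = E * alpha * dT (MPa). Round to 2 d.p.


sigma = E * alpha * dT
sigma = 207000 * 11.5e-6 * 51.4
sigma = 2.3805 * 51.4
sigma = 122.36 MPa

122.36


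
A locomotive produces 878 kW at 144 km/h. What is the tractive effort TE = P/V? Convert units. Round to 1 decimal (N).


Convert: P = 878 kW = 878000 W
V = 144 / 3.6 = 40.0 m/s
TE = 878000 / 40.0
TE = 21950.0 N

21950.0


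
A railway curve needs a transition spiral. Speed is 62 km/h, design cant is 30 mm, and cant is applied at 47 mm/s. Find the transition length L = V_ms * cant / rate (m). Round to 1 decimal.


Convert speed: V = 62 / 3.6 = 17.2222 m/s
L = 17.2222 * 30 / 47
L = 516.6667 / 47
L = 11.0 m

11.0


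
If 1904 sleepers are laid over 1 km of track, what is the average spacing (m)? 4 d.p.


Spacing = 1000 m / number of sleepers
Spacing = 1000 / 1904
Spacing = 0.5252 m

0.5252


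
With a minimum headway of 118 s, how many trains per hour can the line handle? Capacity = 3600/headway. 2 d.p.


Capacity = 3600 / headway
Capacity = 3600 / 118
Capacity = 30.51 trains/hour

30.51


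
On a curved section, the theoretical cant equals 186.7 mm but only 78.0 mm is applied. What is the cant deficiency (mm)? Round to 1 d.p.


Cant deficiency = equilibrium cant - actual cant
CD = 186.7 - 78.0
CD = 108.7 mm

108.7


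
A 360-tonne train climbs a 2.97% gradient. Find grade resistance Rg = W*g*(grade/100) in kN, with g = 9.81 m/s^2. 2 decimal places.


Rg = W * 9.81 * grade / 100
Rg = 360 * 9.81 * 2.97 / 100
Rg = 3531.6 * 0.0297
Rg = 104.89 kN

104.89


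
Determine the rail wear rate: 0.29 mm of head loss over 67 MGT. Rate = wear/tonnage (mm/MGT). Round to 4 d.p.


Wear rate = total wear / cumulative tonnage
Rate = 0.29 / 67
Rate = 0.0043 mm/MGT

0.0043


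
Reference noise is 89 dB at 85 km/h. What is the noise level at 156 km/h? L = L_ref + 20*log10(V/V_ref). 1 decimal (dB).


V/V_ref = 156 / 85 = 1.835294
log10(1.835294) = 0.263706
20 * 0.263706 = 5.2741
L = 89 + 5.2741 = 94.3 dB

94.3


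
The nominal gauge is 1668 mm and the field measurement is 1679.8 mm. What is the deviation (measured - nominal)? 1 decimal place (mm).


Deviation = measured - nominal
Deviation = 1679.8 - 1668
Deviation = 11.8 mm

11.8


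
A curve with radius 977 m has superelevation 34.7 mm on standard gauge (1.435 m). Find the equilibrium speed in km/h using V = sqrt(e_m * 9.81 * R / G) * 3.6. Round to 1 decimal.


Convert cant: e = 34.7 mm = 0.0347 m
V_ms = sqrt(0.0347 * 9.81 * 977 / 1.435)
V_ms = sqrt(231.761421) = 15.2237 m/s
V = 15.2237 * 3.6 = 54.8 km/h

54.8


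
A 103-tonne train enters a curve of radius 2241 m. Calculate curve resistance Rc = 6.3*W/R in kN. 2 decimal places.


Rc = 6.3 * W / R
Rc = 6.3 * 103 / 2241
Rc = 648.9 / 2241
Rc = 0.29 kN

0.29


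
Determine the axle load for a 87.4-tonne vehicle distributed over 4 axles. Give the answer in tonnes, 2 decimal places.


Load per axle = total weight / number of axles
Load = 87.4 / 4
Load = 21.85 tonnes

21.85


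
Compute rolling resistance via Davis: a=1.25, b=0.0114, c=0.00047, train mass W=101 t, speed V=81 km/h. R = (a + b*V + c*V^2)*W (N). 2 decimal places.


b*V = 0.0114 * 81 = 0.9234
c*V^2 = 0.00047 * 6561 = 3.08367
R_per_t = 1.25 + 0.9234 + 3.08367 = 5.25707 N/t
R_total = 5.25707 * 101 = 530.96 N

530.96


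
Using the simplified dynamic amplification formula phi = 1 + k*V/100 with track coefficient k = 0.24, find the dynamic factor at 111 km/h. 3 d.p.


phi = 1 + k * V / 100
phi = 1 + 0.24 * 111 / 100
phi = 1 + 0.2664
phi = 1.266

1.266


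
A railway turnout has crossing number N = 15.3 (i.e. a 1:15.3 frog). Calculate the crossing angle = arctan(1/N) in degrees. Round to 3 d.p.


1/N = 1/15.3 = 0.065359
angle = arctan(0.065359) = 0.065267 rad
angle = 0.065267 * 180/pi = 3.740 degrees

3.740


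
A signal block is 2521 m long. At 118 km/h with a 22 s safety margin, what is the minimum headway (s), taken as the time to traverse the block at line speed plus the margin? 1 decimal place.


V = 118 / 3.6 = 32.7778 m/s
Block traversal time = 2521 / 32.7778 = 76.9119 s
Headway = 76.9119 + 22
Headway = 98.9 s

98.9


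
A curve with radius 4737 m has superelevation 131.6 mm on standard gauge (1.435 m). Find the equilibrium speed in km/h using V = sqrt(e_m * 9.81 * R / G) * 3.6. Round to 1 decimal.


Convert cant: e = 131.6 mm = 0.1316 m
V_ms = sqrt(0.1316 * 9.81 * 4737 / 1.435)
V_ms = sqrt(4261.636273) = 65.2812 m/s
V = 65.2812 * 3.6 = 235.0 km/h

235.0


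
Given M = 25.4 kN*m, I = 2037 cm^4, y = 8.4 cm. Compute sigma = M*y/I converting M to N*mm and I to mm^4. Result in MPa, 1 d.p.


Convert units:
M = 25.4 kN*m = 25400000 N*mm
y = 8.4 cm = 84 mm
I = 2037 cm^4 = 20370000 mm^4
sigma = 25400000 * 84 / 20370000
sigma = 104.7 MPa

104.7


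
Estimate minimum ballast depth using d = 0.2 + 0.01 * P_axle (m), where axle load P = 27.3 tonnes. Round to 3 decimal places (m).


d = 0.2 + 0.01 * 27.3
d = 0.2 + 0.273
d = 0.473 m

0.473


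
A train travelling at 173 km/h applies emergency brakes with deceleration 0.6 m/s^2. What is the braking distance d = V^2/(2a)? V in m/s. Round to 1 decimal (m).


Convert speed: V = 173 / 3.6 = 48.0556 m/s
V^2 = 2309.3364
d = 2309.3364 / (2 * 0.6)
d = 2309.3364 / 1.2
d = 1924.4 m

1924.4


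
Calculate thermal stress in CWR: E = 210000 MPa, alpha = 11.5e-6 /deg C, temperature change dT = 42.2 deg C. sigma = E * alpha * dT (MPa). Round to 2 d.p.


sigma = E * alpha * dT
sigma = 210000 * 11.5e-6 * 42.2
sigma = 2.415 * 42.2
sigma = 101.91 MPa

101.91


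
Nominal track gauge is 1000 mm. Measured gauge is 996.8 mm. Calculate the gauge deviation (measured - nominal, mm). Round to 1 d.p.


Deviation = measured - nominal
Deviation = 996.8 - 1000
Deviation = -3.2 mm

-3.2


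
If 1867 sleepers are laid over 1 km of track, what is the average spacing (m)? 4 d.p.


Spacing = 1000 m / number of sleepers
Spacing = 1000 / 1867
Spacing = 0.5356 m

0.5356


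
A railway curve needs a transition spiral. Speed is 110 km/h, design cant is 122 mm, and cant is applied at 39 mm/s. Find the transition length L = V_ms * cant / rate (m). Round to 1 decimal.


Convert speed: V = 110 / 3.6 = 30.5556 m/s
L = 30.5556 * 122 / 39
L = 3727.7778 / 39
L = 95.6 m

95.6


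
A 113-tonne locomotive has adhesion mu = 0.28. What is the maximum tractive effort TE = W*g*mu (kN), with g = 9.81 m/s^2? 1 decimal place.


TE_max = W * g * mu
TE_max = 113 * 9.81 * 0.28
TE_max = 1108.53 * 0.28
TE_max = 310.4 kN

310.4


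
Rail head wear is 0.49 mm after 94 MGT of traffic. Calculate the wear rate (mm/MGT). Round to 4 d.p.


Wear rate = total wear / cumulative tonnage
Rate = 0.49 / 94
Rate = 0.0052 mm/MGT

0.0052


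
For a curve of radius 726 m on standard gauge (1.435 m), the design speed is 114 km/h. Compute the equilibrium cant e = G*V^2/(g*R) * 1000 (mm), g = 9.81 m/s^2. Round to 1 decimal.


Convert speed: V = 114 / 3.6 = 31.6667 m/s
Apply formula: e = 1.435 * 31.6667^2 / (9.81 * 726)
e = 1.435 * 1002.7778 / 7122.06
e = 0.202046 m = 202.0 mm

202.0


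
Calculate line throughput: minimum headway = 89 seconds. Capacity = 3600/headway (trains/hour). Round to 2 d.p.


Capacity = 3600 / headway
Capacity = 3600 / 89
Capacity = 40.45 trains/hour

40.45


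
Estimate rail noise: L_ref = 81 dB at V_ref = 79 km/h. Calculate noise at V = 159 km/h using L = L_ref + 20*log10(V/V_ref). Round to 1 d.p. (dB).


V/V_ref = 159 / 79 = 2.012658
log10(2.012658) = 0.30377
20 * 0.30377 = 6.0754
L = 81 + 6.0754 = 87.1 dB

87.1


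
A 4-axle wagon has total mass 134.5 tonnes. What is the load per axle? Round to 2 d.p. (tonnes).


Load per axle = total weight / number of axles
Load = 134.5 / 4
Load = 33.63 tonnes

33.63


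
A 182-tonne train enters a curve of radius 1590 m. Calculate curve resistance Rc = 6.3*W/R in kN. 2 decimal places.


Rc = 6.3 * W / R
Rc = 6.3 * 182 / 1590
Rc = 1146.6 / 1590
Rc = 0.72 kN

0.72


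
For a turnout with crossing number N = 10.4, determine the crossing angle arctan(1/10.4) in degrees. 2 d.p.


1/N = 1/10.4 = 0.096154
angle = arctan(0.096154) = 0.095859 rad
angle = 0.095859 * 180/pi = 5.49 degrees

5.49


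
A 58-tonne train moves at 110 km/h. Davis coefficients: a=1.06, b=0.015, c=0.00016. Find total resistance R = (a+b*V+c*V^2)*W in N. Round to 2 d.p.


b*V = 0.015 * 110 = 1.65
c*V^2 = 0.00016 * 12100 = 1.936
R_per_t = 1.06 + 1.65 + 1.936 = 4.646 N/t
R_total = 4.646 * 58 = 269.47 N

269.47


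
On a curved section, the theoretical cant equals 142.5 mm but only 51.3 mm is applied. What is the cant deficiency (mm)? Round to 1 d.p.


Cant deficiency = equilibrium cant - actual cant
CD = 142.5 - 51.3
CD = 91.2 mm

91.2


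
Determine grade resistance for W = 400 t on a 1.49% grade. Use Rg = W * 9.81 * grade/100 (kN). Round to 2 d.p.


Rg = W * 9.81 * grade / 100
Rg = 400 * 9.81 * 1.49 / 100
Rg = 3924.0 * 0.0149
Rg = 58.47 kN

58.47


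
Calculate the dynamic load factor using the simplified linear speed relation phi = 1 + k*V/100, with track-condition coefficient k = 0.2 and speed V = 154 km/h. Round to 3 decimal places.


phi = 1 + k * V / 100
phi = 1 + 0.2 * 154 / 100
phi = 1 + 0.308
phi = 1.308

1.308


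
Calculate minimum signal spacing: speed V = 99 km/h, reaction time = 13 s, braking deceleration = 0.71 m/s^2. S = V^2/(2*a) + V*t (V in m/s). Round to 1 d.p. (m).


V = 99 / 3.6 = 27.5 m/s
Braking distance = 27.5^2 / (2*0.71) = 532.5704 m
Sighting distance = 27.5 * 13 = 357.5 m
S = 532.5704 + 357.5 = 890.1 m

890.1


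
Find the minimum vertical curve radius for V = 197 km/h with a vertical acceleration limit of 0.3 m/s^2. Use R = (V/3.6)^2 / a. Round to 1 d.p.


Convert speed: V = 197 / 3.6 = 54.7222 m/s
V^2 = 2994.5216 m^2/s^2
R_v = 2994.5216 / 0.3
R_v = 9981.7 m

9981.7


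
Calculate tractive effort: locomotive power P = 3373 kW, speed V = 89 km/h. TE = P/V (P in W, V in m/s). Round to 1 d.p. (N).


Convert: P = 3373 kW = 3373000 W
V = 89 / 3.6 = 24.7222 m/s
TE = 3373000 / 24.7222
TE = 136436.0 N

136436.0


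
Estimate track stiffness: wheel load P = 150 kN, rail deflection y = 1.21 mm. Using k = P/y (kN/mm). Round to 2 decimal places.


Track stiffness k = P / y
k = 150 / 1.21
k = 123.97 kN/mm

123.97


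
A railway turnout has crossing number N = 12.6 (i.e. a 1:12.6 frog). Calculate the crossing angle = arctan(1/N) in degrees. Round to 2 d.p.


1/N = 1/12.6 = 0.079365
angle = arctan(0.079365) = 0.079199 rad
angle = 0.079199 * 180/pi = 4.54 degrees

4.54


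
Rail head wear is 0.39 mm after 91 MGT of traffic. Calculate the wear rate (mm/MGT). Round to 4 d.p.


Wear rate = total wear / cumulative tonnage
Rate = 0.39 / 91
Rate = 0.0043 mm/MGT

0.0043


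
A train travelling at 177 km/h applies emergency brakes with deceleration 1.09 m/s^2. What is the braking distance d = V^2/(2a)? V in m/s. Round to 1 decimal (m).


Convert speed: V = 177 / 3.6 = 49.1667 m/s
V^2 = 2417.3611
d = 2417.3611 / (2 * 1.09)
d = 2417.3611 / 2.18
d = 1108.9 m

1108.9


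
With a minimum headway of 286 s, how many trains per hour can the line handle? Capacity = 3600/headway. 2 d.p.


Capacity = 3600 / headway
Capacity = 3600 / 286
Capacity = 12.59 trains/hour

12.59


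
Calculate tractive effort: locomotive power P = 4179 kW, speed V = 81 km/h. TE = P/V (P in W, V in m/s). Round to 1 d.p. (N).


Convert: P = 4179 kW = 4179000 W
V = 81 / 3.6 = 22.5 m/s
TE = 4179000 / 22.5
TE = 185733.3 N

185733.3


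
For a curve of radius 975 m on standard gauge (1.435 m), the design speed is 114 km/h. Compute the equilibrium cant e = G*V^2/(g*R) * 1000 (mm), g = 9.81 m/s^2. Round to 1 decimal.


Convert speed: V = 114 / 3.6 = 31.6667 m/s
Apply formula: e = 1.435 * 31.6667^2 / (9.81 * 975)
e = 1.435 * 1002.7778 / 9564.75
e = 0.150447 m = 150.4 mm

150.4


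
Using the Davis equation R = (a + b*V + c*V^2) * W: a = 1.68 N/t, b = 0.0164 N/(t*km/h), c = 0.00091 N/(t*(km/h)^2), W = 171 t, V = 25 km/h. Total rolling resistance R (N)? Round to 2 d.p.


b*V = 0.0164 * 25 = 0.41
c*V^2 = 0.00091 * 625 = 0.56875
R_per_t = 1.68 + 0.41 + 0.56875 = 2.65875 N/t
R_total = 2.65875 * 171 = 454.65 N

454.65


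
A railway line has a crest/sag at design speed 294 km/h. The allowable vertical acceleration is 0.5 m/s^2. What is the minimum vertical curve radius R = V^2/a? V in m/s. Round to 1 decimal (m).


Convert speed: V = 294 / 3.6 = 81.6667 m/s
V^2 = 6669.4444 m^2/s^2
R_v = 6669.4444 / 0.5
R_v = 13338.9 m

13338.9


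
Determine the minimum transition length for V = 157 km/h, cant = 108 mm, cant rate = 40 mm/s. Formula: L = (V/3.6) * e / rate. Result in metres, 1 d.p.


Convert speed: V = 157 / 3.6 = 43.6111 m/s
L = 43.6111 * 108 / 40
L = 4710.0 / 40
L = 117.8 m

117.8


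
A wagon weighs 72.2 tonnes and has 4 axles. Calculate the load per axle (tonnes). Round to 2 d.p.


Load per axle = total weight / number of axles
Load = 72.2 / 4
Load = 18.05 tonnes

18.05


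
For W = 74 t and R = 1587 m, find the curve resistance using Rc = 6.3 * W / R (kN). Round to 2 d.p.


Rc = 6.3 * W / R
Rc = 6.3 * 74 / 1587
Rc = 466.2 / 1587
Rc = 0.29 kN

0.29


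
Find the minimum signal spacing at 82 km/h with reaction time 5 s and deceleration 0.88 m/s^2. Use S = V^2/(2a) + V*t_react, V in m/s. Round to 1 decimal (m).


V = 82 / 3.6 = 22.7778 m/s
Braking distance = 22.7778^2 / (2*0.88) = 294.7882 m
Sighting distance = 22.7778 * 5 = 113.8889 m
S = 294.7882 + 113.8889 = 408.7 m

408.7


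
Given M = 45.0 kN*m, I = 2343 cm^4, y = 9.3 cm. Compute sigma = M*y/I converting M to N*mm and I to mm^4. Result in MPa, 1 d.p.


Convert units:
M = 45.0 kN*m = 45000000 N*mm
y = 9.3 cm = 93 mm
I = 2343 cm^4 = 23430000 mm^4
sigma = 45000000 * 93 / 23430000
sigma = 178.6 MPa

178.6


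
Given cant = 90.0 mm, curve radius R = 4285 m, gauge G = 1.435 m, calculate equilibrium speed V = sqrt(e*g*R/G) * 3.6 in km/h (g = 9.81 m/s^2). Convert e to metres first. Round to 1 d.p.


Convert cant: e = 90.0 mm = 0.0900 m
V_ms = sqrt(0.0900 * 9.81 * 4285 / 1.435)
V_ms = sqrt(2636.394774) = 51.3458 m/s
V = 51.3458 * 3.6 = 184.8 km/h

184.8


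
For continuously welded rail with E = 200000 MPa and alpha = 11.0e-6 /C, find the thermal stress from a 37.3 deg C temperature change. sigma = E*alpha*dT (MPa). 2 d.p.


sigma = E * alpha * dT
sigma = 200000 * 11.0e-6 * 37.3
sigma = 2.2 * 37.3
sigma = 82.06 MPa

82.06


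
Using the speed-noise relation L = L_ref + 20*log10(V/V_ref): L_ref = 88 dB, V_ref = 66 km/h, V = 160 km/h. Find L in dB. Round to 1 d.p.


V/V_ref = 160 / 66 = 2.424242
log10(2.424242) = 0.384576
20 * 0.384576 = 7.6915
L = 88 + 7.6915 = 95.7 dB

95.7


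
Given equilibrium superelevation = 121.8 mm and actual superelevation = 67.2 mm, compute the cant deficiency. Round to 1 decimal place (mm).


Cant deficiency = equilibrium cant - actual cant
CD = 121.8 - 67.2
CD = 54.6 mm

54.6


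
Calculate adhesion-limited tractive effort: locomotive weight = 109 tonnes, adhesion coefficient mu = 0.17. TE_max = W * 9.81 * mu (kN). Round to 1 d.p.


TE_max = W * g * mu
TE_max = 109 * 9.81 * 0.17
TE_max = 1069.29 * 0.17
TE_max = 181.8 kN

181.8


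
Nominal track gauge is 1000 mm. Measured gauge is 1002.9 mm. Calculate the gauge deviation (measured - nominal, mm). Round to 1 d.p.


Deviation = measured - nominal
Deviation = 1002.9 - 1000
Deviation = 2.9 mm

2.9


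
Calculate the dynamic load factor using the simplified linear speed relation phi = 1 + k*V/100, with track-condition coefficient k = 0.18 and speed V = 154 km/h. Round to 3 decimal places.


phi = 1 + k * V / 100
phi = 1 + 0.18 * 154 / 100
phi = 1 + 0.2772
phi = 1.277

1.277


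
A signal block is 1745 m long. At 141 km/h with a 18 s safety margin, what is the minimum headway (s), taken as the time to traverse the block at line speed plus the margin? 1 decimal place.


V = 141 / 3.6 = 39.1667 m/s
Block traversal time = 1745 / 39.1667 = 44.5532 s
Headway = 44.5532 + 18
Headway = 62.6 s

62.6


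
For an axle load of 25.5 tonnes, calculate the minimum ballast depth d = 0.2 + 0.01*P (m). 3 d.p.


d = 0.2 + 0.01 * 25.5
d = 0.2 + 0.255
d = 0.455 m

0.455


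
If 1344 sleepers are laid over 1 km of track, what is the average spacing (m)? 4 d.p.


Spacing = 1000 m / number of sleepers
Spacing = 1000 / 1344
Spacing = 0.7440 m

0.7440


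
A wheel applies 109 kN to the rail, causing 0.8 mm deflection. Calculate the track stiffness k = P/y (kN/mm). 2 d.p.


Track stiffness k = P / y
k = 109 / 0.8
k = 136.25 kN/mm

136.25


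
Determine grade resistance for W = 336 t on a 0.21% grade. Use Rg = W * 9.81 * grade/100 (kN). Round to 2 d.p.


Rg = W * 9.81 * grade / 100
Rg = 336 * 9.81 * 0.21 / 100
Rg = 3296.16 * 0.0021
Rg = 6.92 kN

6.92


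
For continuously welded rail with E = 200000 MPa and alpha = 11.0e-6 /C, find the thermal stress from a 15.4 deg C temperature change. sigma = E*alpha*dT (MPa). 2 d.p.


sigma = E * alpha * dT
sigma = 200000 * 11.0e-6 * 15.4
sigma = 2.2 * 15.4
sigma = 33.88 MPa

33.88


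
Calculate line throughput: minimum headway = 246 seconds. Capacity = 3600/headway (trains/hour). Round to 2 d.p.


Capacity = 3600 / headway
Capacity = 3600 / 246
Capacity = 14.63 trains/hour

14.63


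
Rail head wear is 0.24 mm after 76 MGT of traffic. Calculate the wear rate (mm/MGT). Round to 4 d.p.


Wear rate = total wear / cumulative tonnage
Rate = 0.24 / 76
Rate = 0.0032 mm/MGT

0.0032


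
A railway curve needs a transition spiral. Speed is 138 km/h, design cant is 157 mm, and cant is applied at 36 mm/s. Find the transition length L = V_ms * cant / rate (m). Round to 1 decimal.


Convert speed: V = 138 / 3.6 = 38.3333 m/s
L = 38.3333 * 157 / 36
L = 6018.3333 / 36
L = 167.2 m

167.2


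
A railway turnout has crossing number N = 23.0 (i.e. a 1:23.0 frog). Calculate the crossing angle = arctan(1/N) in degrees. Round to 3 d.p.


1/N = 1/23.0 = 0.043478
angle = arctan(0.043478) = 0.043451 rad
angle = 0.043451 * 180/pi = 2.490 degrees

2.490


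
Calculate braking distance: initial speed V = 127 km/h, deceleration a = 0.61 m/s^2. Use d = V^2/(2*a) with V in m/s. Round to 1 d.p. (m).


Convert speed: V = 127 / 3.6 = 35.2778 m/s
V^2 = 1244.5216
d = 1244.5216 / (2 * 0.61)
d = 1244.5216 / 1.22
d = 1020.1 m

1020.1


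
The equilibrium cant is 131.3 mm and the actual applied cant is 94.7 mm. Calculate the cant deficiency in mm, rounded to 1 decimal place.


Cant deficiency = equilibrium cant - actual cant
CD = 131.3 - 94.7
CD = 36.6 mm

36.6


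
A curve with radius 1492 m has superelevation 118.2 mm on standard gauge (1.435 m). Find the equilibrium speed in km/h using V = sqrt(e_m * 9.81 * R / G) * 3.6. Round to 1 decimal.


Convert cant: e = 118.2 mm = 0.1182 m
V_ms = sqrt(0.1182 * 9.81 * 1492 / 1.435)
V_ms = sqrt(1205.600463) = 34.7218 m/s
V = 34.7218 * 3.6 = 125.0 km/h

125.0


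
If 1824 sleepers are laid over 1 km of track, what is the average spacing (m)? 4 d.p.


Spacing = 1000 m / number of sleepers
Spacing = 1000 / 1824
Spacing = 0.5482 m

0.5482
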